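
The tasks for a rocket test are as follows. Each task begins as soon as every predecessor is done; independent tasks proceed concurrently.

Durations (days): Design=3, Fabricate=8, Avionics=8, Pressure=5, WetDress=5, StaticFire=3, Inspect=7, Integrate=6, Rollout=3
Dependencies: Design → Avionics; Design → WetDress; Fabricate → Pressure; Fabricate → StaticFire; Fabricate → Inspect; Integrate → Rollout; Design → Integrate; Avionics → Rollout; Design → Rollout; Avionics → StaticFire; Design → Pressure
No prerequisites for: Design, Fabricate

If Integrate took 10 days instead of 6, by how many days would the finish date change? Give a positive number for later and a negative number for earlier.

1

Actual critical path: Fabricate→Inspect = 8+7 = 15 ⇒ 15 days.
The longest path through Integrate is only 12 days, so Integrate has float 3.
Now Design→Integrate→Rollout = 3+10+3 = 16 is longest, so the finish becomes 16 days.
Change in finish: 16 − 15 = +1 days.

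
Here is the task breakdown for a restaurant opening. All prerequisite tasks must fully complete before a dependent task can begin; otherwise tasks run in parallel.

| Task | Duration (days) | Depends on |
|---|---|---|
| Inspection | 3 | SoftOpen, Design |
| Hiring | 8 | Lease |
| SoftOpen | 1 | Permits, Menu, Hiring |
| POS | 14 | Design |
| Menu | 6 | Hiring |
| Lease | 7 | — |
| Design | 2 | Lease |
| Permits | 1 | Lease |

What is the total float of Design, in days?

Lease→Hiring→Menu→SoftOpen→Inspection = 7+8+6+1+3 = 25 sets the makespan at 25 days.
The longest chain containing Design totals 23 days.
So Design can slip 11 − 9 = 2 days.

2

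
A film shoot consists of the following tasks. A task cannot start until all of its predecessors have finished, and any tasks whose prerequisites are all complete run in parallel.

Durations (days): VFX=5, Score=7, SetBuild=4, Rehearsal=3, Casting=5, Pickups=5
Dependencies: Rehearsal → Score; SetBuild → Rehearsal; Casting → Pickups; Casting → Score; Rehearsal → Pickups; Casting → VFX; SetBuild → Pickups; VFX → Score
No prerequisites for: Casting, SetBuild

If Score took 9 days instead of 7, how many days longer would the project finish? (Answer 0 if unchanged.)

2

Actual critical path: Casting→VFX→Score = 5+5+7 = 17 ⇒ 17 days.
Since Score is critical, the +2 change carries straight to that chain (now 19 days).
The critical path is still Casting→VFX→Score; finish is now 19 days.
Change in finish: 19 − 17 = +2 days.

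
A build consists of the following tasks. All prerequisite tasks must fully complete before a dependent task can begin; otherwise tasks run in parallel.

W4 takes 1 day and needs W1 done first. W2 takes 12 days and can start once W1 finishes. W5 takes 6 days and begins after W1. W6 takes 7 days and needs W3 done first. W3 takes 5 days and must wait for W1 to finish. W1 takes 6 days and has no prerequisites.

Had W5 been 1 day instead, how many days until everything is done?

18

Baseline: W1→W2 = 6+12 = 18 → 18 days.
W5 has 6 days of float (longest path through it is 12).
That remains the longest chain; total 18 days.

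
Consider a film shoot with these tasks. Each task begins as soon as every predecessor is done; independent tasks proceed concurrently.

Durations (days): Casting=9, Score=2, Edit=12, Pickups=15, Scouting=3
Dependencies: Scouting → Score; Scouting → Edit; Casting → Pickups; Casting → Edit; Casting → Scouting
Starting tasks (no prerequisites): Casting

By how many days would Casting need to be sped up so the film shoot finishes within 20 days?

Current finish: 24 days; target: 20.
Casting is on every critical path, so each day cut from Casting cuts the finish by one (this holds down to a finish of 16).
Need 24 − 20 = 4 days off Casting → Casting becomes 5 days, finish becomes 20.

4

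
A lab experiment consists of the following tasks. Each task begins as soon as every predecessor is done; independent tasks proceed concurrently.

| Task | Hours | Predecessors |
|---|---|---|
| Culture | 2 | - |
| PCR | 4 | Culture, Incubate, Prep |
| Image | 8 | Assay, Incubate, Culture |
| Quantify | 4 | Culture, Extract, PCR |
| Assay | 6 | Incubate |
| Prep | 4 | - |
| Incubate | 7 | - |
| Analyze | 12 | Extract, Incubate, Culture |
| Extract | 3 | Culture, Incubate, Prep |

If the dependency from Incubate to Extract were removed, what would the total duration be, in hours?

Before: longest chain Incubate→Extract→Analyze = 7+3+12 = 22, finish 22.
Without Incubate→Extract, Extract's earliest start moves from 7 to 4.
After: Incubate→Assay→Image = 7+6+8 = 21 → 21 hours.

21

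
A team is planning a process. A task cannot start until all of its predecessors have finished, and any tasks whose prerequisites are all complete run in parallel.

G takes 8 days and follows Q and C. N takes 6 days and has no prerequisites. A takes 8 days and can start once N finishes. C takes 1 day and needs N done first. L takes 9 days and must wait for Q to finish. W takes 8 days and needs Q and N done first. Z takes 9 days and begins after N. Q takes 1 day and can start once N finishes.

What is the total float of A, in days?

Critical path: N→Q→L = 6+1+9 = 16, so the finish is 16 days.
A finishes as early as 14 and must finish by 16.
Slack of A = 8 − 6 = 2 days.

2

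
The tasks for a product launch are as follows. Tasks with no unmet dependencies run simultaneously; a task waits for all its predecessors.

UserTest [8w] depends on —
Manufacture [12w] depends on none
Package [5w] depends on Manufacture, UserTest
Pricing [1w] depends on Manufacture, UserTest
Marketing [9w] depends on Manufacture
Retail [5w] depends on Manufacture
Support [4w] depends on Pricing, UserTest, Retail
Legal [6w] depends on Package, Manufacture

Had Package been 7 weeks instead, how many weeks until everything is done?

As given, the longest chain is Manufacture→Package→Legal = 12+5+6 = 23, so the finish is 23 weeks.
Since Package is critical, the +2 change carries straight to that chain (now 25 weeks).
That remains the longest chain; total 25 weeks.

25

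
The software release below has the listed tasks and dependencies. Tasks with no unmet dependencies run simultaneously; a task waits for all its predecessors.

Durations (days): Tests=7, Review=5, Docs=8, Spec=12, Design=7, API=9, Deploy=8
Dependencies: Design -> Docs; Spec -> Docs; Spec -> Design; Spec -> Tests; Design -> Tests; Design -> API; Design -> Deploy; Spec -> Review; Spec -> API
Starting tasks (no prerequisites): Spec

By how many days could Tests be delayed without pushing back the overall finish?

Critical path: Spec→Design→API = 12+7+9 = 28, so the finish is 28 days.
The longest chain containing Tests totals 26 days.
So Tests can slip 28 − 26 = 2 days.

2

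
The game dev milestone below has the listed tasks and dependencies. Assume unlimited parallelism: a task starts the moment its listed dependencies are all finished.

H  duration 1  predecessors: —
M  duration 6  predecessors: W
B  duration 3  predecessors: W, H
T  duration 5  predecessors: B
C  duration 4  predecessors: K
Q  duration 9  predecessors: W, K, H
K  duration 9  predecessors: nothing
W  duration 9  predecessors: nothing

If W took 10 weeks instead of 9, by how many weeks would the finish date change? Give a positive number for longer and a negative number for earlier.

1

Baseline: W→Q = 9+9 = 18 → 18 weeks.
Since W is critical, the +1 change carries straight to that chain (now 19 weeks).
No other chain overtakes it, so the finish is 19 weeks.
Change in finish: 19 − 18 = +1 weeks.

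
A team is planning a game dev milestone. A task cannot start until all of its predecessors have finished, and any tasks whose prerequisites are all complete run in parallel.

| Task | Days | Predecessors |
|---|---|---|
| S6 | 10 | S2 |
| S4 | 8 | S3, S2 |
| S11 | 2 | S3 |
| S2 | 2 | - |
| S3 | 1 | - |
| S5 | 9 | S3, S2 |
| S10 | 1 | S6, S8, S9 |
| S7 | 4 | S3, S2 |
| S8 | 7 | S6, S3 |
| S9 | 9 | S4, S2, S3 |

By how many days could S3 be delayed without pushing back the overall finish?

S2→S4→S9→S10 = 2+8+9+1 = 20 sets the makespan at 20 days.
S3 finishes as early as 1 and must finish by 2.
Float = 20 − 19 = 1.

1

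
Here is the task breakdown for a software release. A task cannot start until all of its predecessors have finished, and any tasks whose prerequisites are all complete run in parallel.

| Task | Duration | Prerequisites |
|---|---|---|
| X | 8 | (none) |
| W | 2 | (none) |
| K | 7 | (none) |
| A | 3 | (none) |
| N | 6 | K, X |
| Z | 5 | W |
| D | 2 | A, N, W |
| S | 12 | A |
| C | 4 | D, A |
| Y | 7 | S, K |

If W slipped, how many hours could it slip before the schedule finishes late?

14

The longest chain is A→S→Y = 3+12+7 = 22; overall finish 22 hours.
Longest path through W: 8 hours (earliest finish 2, latest finish 16).
Slack of W = 14 − 0 = 14 hours.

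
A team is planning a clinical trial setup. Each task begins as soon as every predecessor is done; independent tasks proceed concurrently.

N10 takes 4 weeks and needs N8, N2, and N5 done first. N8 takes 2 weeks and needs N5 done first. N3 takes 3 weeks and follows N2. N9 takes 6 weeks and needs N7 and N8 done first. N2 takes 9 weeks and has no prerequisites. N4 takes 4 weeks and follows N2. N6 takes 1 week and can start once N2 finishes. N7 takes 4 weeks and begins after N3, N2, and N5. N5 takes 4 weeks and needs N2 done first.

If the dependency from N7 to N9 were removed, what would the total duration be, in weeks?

Before: longest chain N2→N5→N7→N9 = 9+4+4+6 = 23, finish 23.
Without N7→N9, N9's earliest start moves from 17 to 15.
New critical path: N2→N5→N8→N9 = 9+4+2+6 = 21 ⇒ 21 weeks.

21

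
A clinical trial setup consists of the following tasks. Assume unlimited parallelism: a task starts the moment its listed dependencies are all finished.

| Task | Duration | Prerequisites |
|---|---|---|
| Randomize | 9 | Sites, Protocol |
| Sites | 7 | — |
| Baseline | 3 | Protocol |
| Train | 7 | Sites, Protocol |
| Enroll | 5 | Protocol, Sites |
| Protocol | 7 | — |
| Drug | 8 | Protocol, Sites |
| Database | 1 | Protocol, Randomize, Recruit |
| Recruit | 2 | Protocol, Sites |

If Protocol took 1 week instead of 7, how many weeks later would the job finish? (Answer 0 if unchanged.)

0

Actual critical path: Protocol→Randomize→Database = 7+9+1 = 17 ⇒ 17 weeks.
Protocol is on the critical path; changing it to 1 makes that path 11 weeks.
The binding chain switches to Sites→Randomize→Database = 7+9+1 = 17; finish 17 weeks.
Change in finish: 17 − 17 = +0 weeks.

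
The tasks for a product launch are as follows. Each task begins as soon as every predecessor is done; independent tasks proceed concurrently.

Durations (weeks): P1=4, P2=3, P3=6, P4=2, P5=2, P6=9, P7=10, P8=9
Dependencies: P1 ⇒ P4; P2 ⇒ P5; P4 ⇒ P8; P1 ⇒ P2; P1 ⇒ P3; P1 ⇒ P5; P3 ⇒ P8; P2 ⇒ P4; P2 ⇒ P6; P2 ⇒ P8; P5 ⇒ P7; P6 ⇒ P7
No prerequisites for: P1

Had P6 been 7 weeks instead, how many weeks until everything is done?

The binding path is P1→P2→P6→P7 = 4+3+9+10 = 26; finish at 26 weeks.
Since P6 is critical, the -2 change carries straight to that chain (now 24 weeks).
No other chain overtakes it, so the finish is 24 weeks.

24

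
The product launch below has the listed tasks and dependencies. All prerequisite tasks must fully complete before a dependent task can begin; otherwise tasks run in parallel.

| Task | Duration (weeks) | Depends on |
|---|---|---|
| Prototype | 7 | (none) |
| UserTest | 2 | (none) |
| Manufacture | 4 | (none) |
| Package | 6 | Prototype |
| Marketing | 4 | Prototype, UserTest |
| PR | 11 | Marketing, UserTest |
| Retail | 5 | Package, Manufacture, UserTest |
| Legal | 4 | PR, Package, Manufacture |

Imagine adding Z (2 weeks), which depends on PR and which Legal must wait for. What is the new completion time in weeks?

Originally the schedule takes 26 weeks.
With Z inserted, Legal now waits for max(PR, Package, Manufacture, Z).
New critical path: Prototype→Marketing→PR→Z→Legal = 7+4+11+2+4 = 28 ⇒ 28 weeks.

28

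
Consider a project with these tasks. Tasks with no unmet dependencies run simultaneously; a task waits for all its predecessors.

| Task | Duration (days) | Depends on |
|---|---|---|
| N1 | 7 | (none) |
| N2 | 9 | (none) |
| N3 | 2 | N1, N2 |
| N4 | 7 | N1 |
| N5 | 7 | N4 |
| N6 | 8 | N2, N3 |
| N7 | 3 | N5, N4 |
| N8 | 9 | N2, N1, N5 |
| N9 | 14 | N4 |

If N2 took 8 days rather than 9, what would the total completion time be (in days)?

30

Baseline: N1→N4→N5→N8 = 7+7+7+9 = 30 → 30 days.
N2 is off the critical path — its longest chain is 19 days, giving 11 of slack.
The critical path is still N1→N4→N5→N8; finish is now 30 days.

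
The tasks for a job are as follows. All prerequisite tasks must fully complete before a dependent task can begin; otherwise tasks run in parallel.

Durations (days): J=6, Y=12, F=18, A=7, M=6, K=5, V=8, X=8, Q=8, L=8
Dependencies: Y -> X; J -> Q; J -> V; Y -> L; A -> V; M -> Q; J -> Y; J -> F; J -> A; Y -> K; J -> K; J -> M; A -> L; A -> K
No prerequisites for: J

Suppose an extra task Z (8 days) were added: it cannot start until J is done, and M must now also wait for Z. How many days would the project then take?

28

Originally the project takes 26 days.
With Z inserted, M now waits for max(J, Z).
New critical path: J→Z→M→Q = 6+8+6+8 = 28 ⇒ 28 days.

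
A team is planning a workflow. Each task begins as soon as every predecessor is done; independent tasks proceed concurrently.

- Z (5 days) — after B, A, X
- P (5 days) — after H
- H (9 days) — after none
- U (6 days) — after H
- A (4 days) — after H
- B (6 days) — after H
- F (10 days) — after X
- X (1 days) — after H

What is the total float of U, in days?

5

Critical path: H→X→F = 9+1+10 = 20, so the finish is 20 days.
U finishes as early as 15 and must finish by 20.
So U can slip 20 − 15 = 5 days.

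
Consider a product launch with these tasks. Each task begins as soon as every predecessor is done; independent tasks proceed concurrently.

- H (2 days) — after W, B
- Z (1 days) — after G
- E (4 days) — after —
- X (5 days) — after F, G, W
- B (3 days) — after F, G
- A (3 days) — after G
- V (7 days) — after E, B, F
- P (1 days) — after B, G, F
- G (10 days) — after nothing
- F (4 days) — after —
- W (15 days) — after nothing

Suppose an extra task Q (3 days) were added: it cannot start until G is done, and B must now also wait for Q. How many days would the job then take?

Originally the job takes 20 days.
With Q inserted, B now waits for max(F, G, Q).
New critical path: G→Q→B→V = 10+3+3+7 = 23 ⇒ 23 days.

23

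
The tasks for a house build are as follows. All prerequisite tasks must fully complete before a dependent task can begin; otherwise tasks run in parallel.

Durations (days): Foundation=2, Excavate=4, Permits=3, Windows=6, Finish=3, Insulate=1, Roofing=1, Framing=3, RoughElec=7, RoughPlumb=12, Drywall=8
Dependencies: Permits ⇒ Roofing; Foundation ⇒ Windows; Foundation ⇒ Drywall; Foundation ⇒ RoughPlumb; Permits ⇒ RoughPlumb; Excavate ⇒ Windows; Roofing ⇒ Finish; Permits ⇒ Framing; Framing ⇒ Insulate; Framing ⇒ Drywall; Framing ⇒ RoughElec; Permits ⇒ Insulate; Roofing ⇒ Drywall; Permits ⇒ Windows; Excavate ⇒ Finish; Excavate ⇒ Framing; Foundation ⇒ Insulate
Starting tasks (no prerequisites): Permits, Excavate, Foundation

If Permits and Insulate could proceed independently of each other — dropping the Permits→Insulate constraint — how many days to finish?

Before: longest chain Permits→RoughPlumb = 3+12 = 15, finish 15.
Dropping Permits→Insulate doesn't change Insulate's earliest start (7); another predecessor still binds.
The longest chain is now Permits→RoughPlumb = 3+12 = 15, so the house build takes 15 days.

15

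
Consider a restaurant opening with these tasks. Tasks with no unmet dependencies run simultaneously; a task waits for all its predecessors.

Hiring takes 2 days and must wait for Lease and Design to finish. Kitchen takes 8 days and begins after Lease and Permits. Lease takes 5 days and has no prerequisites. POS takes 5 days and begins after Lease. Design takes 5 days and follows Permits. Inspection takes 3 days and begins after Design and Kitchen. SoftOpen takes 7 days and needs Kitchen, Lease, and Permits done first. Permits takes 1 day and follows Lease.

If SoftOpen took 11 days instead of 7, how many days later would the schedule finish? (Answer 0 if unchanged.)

Baseline: Lease→Permits→Kitchen→SoftOpen = 5+1+8+7 = 21 → 21 days.
SoftOpen lies on that path, so at 11 days the path becomes 25 days.
The critical path is still Lease→Permits→Kitchen→SoftOpen; finish is now 25 days.
Change in finish: 25 − 21 = +4 days.

4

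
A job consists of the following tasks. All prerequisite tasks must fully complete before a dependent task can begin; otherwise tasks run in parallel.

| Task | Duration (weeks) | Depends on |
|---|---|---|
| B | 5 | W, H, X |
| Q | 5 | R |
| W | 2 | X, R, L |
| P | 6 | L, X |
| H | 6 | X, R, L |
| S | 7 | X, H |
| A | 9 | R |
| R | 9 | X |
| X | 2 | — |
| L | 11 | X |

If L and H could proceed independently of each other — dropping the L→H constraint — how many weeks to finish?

Original critical path: X→L→H→S = 2+11+6+7 = 26 ⇒ 26 weeks.
Without L→H, H's earliest start moves from 13 to 11.
The longest chain is now X→R→H→S = 2+9+6+7 = 24, so the plan takes 24 weeks.

24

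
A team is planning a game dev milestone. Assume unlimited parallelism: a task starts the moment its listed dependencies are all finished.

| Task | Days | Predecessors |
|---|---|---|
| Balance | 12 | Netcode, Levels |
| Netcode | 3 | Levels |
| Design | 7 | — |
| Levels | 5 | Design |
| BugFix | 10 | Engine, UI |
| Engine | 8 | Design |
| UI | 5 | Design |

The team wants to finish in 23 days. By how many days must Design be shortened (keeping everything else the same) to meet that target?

Current finish: 27 days; target: 23.
Design is on every critical path, so each day cut from Design cuts the finish by one (this holds down to a finish of 21).
Need 27 − 23 = 4 days off Design → Design becomes 3 days, finish becomes 23.

4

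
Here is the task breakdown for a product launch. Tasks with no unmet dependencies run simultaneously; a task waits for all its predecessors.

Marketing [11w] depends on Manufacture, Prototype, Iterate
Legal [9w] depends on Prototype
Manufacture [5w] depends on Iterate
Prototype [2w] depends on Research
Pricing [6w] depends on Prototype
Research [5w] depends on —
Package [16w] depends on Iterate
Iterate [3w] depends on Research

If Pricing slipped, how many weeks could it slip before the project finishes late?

11

Research→Iterate→Manufacture→Marketing = 5+3+5+11 = 24 sets the makespan at 24 weeks.
The longest chain containing Pricing totals 13 weeks.
So Pricing can slip 24 − 13 = 11 weeks.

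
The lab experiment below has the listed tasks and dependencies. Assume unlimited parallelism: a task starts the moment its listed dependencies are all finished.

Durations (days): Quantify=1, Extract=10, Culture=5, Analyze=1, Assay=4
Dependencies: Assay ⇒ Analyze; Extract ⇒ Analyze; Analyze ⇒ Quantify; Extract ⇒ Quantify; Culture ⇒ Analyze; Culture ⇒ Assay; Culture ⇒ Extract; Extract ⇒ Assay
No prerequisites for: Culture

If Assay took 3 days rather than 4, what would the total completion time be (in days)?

Critical path before the change: Culture→Extract→Assay→Analyze→Quantify = 5+10+4+1+1 = 21 giving 21 days.
Since Assay is critical, the -1 change carries straight to that chain (now 20 days).
The critical path is still Culture→Extract→Assay→Analyze→Quantify; finish is now 20 days.

20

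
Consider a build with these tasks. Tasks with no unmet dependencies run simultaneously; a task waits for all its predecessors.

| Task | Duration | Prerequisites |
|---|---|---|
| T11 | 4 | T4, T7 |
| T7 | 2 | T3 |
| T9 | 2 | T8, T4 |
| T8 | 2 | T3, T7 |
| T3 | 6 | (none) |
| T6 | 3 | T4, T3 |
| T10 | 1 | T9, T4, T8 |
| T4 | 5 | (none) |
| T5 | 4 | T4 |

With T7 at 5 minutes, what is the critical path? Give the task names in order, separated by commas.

Baseline: T3→T7→T8→T9→T10 = 6+2+2+2+1 = 13 → 13 minutes.
T7 is on the critical path; changing it to 5 makes that path 16 minutes.
The critical path is still T3→T7→T8→T9→T10; finish is now 16 minutes.

T3, T7, T8, T9, T10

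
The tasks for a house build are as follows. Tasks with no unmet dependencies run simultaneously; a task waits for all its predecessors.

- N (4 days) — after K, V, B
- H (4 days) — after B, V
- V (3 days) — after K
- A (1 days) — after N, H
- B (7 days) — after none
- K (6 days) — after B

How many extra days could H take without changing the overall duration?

0

The longest chain is B→K→V→N→A = 7+6+3+4+1 = 21; overall finish 21 days.
Longest path through H: 21 days (earliest finish 20, latest finish 20).
So H can slip 20 − 20 = 0 days.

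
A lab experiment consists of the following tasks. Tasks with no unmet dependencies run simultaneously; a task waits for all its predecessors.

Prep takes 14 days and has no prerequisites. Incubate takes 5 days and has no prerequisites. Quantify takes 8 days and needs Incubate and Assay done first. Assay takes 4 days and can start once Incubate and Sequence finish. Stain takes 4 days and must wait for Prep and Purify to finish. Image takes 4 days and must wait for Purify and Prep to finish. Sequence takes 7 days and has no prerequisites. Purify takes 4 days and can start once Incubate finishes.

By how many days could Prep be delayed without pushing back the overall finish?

1

The longest chain is Sequence→Assay→Quantify = 7+4+8 = 19; overall finish 19 days.
The longest chain containing Prep totals 18 days.
So Prep can slip 15 − 14 = 1 day.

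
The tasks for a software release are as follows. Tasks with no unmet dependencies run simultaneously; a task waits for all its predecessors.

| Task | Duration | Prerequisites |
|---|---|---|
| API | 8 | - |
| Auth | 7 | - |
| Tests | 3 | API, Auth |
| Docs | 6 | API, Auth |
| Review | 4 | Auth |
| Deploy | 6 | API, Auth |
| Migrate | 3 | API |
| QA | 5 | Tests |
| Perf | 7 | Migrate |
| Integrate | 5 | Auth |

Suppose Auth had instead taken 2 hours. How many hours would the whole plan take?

Critical path before the change: API→Migrate→Perf = 8+3+7 = 18 giving 18 hours.
Auth is off the critical path — its longest chain is 15 hours, giving 3 of slack.
That remains the longest chain; total 18 hours.

18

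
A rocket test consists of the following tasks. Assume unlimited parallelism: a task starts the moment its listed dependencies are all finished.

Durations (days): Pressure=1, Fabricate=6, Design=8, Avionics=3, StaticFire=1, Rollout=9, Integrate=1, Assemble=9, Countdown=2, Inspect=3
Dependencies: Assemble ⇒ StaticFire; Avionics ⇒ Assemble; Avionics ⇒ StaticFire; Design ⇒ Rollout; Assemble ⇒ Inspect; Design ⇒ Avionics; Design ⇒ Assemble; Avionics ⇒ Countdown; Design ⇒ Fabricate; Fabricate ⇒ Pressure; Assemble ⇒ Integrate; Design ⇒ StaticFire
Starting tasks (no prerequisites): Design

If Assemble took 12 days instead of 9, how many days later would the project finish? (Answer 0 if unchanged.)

As given, the longest chain is Design→Avionics→Assemble→Inspect = 8+3+9+3 = 23, so the finish is 23 days.
Assemble is on the critical path; changing it to 12 makes that path 26 days.
The critical path is still Design→Avionics→Assemble→Inspect; finish is now 26 days.
Change in finish: 26 − 23 = +3 days.

3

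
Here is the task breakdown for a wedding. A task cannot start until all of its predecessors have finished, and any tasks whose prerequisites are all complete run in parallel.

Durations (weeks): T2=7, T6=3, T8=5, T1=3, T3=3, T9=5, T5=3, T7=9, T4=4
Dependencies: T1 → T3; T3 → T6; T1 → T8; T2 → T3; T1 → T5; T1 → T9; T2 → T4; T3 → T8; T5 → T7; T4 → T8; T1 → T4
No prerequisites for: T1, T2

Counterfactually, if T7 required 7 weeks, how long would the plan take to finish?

The binding path is T2→T4→T8 = 7+4+5 = 16; finish at 16 weeks.
The longest path through T7 is only 15 weeks, so T7 has float 1.
That remains the longest chain; total 16 weeks.

16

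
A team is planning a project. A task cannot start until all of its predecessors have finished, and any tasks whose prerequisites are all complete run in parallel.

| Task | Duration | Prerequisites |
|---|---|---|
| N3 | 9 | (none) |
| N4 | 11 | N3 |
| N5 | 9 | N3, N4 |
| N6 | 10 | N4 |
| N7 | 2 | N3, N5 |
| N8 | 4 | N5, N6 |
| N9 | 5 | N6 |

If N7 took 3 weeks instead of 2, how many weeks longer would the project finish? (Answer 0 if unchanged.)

As given, the longest chain is N3→N4→N6→N9 = 9+11+10+5 = 35, so the finish is 35 weeks.
N7 is off the critical path — its longest chain is 31 weeks, giving 4 of slack.
That remains the longest chain; total 35 weeks.
Change in finish: 35 − 35 = +0 weeks.

0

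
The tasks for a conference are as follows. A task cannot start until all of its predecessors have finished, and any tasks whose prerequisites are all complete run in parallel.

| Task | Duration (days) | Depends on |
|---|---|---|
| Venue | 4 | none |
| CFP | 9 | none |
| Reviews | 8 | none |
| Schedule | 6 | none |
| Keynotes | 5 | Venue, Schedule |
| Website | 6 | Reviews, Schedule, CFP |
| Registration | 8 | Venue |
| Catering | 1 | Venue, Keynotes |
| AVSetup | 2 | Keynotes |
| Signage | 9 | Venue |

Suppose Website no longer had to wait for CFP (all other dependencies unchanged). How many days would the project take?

14

With the dependency in place, CFP→Website = 9+6 = 15 sets the finish at 15 days.
Without CFP→Website, Website's earliest start moves from 9 to 8.
After: Reviews→Website = 8+6 = 14 → 14 days.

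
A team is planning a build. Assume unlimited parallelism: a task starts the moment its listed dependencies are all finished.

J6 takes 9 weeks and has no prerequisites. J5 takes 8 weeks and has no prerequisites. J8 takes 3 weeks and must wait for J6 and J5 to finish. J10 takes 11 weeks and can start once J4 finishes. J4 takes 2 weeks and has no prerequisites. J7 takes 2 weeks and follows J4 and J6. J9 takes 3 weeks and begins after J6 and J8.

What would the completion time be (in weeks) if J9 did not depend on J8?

Before: longest chain J6→J8→J9 = 9+3+3 = 15, finish 15.
Without J8→J9, J9's earliest start moves from 12 to 9.
After: J4→J10 = 2+11 = 13 → 13 weeks.

13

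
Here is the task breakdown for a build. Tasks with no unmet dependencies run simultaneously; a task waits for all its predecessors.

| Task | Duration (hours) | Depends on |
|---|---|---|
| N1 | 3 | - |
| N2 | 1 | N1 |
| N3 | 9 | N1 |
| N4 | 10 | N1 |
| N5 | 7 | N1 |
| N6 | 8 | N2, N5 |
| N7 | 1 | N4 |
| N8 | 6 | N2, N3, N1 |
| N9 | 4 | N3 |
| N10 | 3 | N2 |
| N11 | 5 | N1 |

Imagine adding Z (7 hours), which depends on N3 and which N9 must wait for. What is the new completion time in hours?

Originally the build takes 18 hours.
With Z inserted, N9 now waits for max(N3, Z).
New critical path: N1→N3→Z→N9 = 3+9+7+4 = 23 ⇒ 23 hours.

23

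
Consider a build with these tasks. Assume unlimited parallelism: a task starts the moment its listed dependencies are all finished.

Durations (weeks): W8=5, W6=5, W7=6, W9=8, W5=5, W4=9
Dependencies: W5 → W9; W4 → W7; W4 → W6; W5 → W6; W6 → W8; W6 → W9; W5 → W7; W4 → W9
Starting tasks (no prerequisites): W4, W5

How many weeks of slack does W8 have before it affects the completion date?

Critical path: W4→W6→W9 = 9+5+8 = 22, so the finish is 22 weeks.
Longest path through W8: 19 weeks (earliest finish 19, latest finish 22).
Slack of W8 = 17 − 14 = 3 weeks.

3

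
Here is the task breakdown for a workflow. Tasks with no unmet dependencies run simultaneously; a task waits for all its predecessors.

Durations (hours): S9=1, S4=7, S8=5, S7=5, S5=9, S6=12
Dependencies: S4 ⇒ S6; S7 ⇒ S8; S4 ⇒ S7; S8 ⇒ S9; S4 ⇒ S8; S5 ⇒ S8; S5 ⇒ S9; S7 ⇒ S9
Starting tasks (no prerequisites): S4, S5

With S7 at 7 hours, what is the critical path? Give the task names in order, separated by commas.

S4, S7, S8, S9

As given, the longest chain is S4→S6 = 7+12 = 19, so the finish is 19 hours.
The longest path through S7 is only 18 hours, so S7 has float 1.
The binding chain switches to S4→S7→S8→S9 = 7+7+5+1 = 20; finish 20 hours.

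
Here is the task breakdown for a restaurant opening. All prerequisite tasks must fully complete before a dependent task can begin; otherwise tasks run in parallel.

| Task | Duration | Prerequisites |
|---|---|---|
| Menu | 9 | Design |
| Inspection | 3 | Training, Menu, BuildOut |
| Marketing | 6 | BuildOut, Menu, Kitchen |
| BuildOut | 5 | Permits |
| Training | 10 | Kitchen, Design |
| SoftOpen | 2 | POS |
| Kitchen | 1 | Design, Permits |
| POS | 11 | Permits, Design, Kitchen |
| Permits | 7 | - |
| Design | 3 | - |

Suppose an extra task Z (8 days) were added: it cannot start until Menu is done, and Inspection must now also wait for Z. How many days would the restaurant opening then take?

Originally the restaurant opening takes 21 days.
With Z inserted, Inspection now waits for max(Training, Menu, BuildOut, Z).
New critical path: Design→Menu→Z→Inspection = 3+9+8+3 = 23 ⇒ 23 days.

23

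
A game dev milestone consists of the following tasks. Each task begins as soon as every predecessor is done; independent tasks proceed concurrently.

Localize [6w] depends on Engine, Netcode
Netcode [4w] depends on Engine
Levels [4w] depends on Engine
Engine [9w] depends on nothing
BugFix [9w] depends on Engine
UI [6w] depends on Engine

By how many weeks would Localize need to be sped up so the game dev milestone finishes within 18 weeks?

Current finish: 19 weeks; target: 18.
Localize is on every critical path, so each week cut from Localize cuts the finish by one (this holds down to a finish of 18).
Need 19 − 18 = 1 week off Localize → Localize becomes 5 weeks, finish becomes 18.

1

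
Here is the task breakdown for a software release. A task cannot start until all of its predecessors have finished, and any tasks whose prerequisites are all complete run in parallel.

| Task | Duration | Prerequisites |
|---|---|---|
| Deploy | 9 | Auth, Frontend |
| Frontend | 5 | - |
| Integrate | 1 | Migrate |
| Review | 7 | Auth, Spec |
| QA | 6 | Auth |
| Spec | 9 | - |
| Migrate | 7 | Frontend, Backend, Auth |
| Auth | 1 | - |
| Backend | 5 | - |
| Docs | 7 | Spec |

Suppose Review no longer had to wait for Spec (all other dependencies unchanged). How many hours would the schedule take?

16

Before: longest chain Spec→Docs = 9+7 = 16, finish 16.
Without Spec→Review, Review's earliest start moves from 9 to 1.
After: Spec→Docs = 9+7 = 16 → 16 hours.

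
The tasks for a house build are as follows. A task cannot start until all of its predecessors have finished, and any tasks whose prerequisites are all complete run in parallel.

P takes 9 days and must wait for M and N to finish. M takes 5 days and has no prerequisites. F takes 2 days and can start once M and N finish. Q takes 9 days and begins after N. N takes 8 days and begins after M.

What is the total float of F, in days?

The longest chain is M→N→P = 5+8+9 = 22; overall finish 22 days.
The longest chain containing F totals 15 days.
So F can slip 22 − 15 = 7 days.

7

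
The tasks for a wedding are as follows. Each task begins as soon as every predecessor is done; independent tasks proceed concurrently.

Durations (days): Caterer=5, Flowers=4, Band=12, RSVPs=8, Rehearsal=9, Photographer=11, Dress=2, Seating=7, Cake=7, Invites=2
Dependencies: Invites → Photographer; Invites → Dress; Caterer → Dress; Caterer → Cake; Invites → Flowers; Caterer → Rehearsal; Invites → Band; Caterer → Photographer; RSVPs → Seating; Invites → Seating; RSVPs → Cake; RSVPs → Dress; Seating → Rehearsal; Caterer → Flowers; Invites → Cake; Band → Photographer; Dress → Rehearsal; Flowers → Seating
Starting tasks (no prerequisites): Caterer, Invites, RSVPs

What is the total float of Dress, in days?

6

The longest chain is Caterer→Flowers→Seating→Rehearsal = 5+4+7+9 = 25; overall finish 25 days.
Longest path through Dress: 19 days (earliest finish 10, latest finish 16).
Float = 25 − 19 = 6.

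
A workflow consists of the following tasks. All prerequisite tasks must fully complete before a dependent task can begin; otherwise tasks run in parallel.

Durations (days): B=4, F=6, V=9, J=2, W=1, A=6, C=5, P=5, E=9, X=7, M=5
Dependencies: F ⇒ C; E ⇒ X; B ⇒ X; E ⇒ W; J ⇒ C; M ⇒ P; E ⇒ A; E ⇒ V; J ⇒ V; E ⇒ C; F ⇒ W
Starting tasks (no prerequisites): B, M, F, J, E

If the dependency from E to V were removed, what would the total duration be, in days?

Original critical path: E→V = 9+9 = 18 ⇒ 18 days.
Without E→V, V's earliest start moves from 9 to 2.
New critical path: E→X = 9+7 = 16 ⇒ 16 days.

16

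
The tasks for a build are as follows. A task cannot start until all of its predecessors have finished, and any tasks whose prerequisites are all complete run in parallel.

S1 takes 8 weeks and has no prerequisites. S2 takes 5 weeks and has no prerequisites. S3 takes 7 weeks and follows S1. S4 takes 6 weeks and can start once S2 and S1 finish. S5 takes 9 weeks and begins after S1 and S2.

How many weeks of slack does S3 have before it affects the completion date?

Critical path: S1→S5 = 8+9 = 17, so the finish is 17 weeks.
S3 finishes as early as 15 and must finish by 17.
Slack of S3 = 10 − 8 = 2 weeks.

2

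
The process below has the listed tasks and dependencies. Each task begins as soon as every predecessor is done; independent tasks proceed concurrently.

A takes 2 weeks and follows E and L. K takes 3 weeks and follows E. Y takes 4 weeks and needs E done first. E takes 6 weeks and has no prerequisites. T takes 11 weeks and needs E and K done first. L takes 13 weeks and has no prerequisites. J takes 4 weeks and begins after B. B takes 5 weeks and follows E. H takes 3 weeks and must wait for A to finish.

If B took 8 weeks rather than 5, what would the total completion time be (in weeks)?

The binding path is E→K→T = 6+3+11 = 20; finish at 20 weeks.
The longest path through B is only 15 weeks, so B has float 5.
No other chain overtakes it, so the finish is 20 weeks.

20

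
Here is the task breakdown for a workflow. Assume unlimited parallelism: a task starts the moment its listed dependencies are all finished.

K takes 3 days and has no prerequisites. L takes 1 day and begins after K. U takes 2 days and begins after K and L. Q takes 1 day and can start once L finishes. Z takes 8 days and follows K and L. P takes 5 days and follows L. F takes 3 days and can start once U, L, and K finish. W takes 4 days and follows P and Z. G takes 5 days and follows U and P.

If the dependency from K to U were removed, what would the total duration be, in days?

With the dependency in place, K→L→Z→W = 3+1+8+4 = 16 sets the finish at 16 days.
Dropping K→U doesn't change U's earliest start (4); another predecessor still binds.
The longest chain is now K→L→Z→W = 3+1+8+4 = 16, so the job takes 16 days.

16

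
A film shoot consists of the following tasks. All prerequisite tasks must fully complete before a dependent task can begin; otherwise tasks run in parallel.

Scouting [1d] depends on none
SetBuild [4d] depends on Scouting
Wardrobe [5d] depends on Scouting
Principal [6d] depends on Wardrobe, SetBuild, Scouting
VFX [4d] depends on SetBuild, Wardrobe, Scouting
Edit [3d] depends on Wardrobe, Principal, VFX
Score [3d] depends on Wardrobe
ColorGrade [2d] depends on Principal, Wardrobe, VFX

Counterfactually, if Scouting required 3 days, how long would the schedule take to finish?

Actual critical path: Scouting→Wardrobe→Principal→Edit = 1+5+6+3 = 15 ⇒ 15 days.
Scouting is on the critical path; changing it to 3 makes that path 17 days.
That remains the longest chain; total 17 days.

17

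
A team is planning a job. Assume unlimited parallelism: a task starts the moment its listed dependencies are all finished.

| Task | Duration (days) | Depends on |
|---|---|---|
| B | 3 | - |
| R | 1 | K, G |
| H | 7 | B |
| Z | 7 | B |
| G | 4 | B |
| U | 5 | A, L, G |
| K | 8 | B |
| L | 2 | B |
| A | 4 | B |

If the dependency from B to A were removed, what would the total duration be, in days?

Before: longest chain B→G→U = 3+4+5 = 12, finish 12.
Without B→A, A's earliest start moves from 3 to 0.
The longest chain is now B→G→U = 3+4+5 = 12, so the job takes 12 days.

12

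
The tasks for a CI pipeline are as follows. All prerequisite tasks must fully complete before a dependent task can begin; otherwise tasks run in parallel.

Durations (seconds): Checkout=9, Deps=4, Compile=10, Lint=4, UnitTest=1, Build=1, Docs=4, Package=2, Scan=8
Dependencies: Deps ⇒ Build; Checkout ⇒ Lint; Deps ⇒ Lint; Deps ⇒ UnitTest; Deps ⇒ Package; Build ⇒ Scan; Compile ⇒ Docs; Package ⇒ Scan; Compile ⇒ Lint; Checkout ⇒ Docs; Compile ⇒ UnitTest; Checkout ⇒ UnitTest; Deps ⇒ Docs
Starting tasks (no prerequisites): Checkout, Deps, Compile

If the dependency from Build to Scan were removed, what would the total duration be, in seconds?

14

Original critical path: Deps→Package→Scan = 4+2+8 = 14 ⇒ 14 seconds.
Dropping Build→Scan doesn't change Scan's earliest start (6); another predecessor still binds.
The longest chain is now Deps→Package→Scan = 4+2+8 = 14, so the plan takes 14 seconds.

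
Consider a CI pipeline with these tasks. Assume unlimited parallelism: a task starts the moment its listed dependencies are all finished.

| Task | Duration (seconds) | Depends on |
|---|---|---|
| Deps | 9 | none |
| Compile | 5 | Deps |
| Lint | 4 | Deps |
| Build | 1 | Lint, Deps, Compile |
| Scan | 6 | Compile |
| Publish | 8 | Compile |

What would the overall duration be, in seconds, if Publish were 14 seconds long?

The binding path is Deps→Compile→Publish = 9+5+8 = 22; finish at 22 seconds.
Publish lies on that path, so at 14 seconds the path becomes 28 seconds.
No other chain overtakes it, so the finish is 28 seconds.

28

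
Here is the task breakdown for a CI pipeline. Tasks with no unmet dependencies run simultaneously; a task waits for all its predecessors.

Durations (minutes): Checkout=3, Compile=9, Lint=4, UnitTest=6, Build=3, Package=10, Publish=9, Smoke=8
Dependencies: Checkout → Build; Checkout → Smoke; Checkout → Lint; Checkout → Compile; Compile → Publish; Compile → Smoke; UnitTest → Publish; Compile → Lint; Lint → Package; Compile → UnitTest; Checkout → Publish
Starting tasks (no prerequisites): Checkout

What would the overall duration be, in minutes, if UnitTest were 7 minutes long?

28

Critical path before the change: Checkout→Compile→UnitTest→Publish = 3+9+6+9 = 27 giving 27 minutes.
UnitTest is on the critical path; changing it to 7 makes that path 28 minutes.
The critical path is still Checkout→Compile→UnitTest→Publish; finish is now 28 minutes.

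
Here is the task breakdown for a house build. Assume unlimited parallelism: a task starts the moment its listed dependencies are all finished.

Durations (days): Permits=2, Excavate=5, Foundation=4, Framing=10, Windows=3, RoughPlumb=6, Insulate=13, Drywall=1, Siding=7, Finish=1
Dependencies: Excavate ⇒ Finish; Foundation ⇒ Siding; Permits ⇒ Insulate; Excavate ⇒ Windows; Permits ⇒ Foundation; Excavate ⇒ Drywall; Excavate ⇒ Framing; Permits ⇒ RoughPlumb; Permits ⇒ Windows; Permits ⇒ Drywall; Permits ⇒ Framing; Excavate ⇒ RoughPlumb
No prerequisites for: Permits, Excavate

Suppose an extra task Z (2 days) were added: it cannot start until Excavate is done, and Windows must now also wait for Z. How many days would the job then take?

15

Originally the job takes 15 days.
With Z inserted, Windows now waits for max(Excavate, Permits, Z).
New critical path: Permits→Insulate = 2+13 = 15 ⇒ 15 days.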